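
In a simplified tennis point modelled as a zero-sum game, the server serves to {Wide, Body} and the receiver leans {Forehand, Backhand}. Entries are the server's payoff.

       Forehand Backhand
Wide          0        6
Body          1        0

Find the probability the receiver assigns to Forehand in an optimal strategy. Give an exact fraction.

6/7

Row minima: Wide → 0, Body → 0; maximin = 0.
Column maxima: Forehand → 1, Backhand → 6; minimax = 1.
0 ≠ 1, so there is no saddle point; optimal play is mixed.
Let the server play Wide with probability p. Expected payoff against Forehand: 0p + 1(1−p) = −p + 1; against Backhand: 6p + 0(1−p) = 6p.
Setting these equal: −p + 1 = 6p ⇒ −7p = -1 ⇒ p = 1/7, and the value is (-1)·(1/7) + 1 = 6/7.
For the receiver: with q = P(Forehand), equating Wide's and Body's payoffs gives −6q + 6 = q ⇒ q = 6/7.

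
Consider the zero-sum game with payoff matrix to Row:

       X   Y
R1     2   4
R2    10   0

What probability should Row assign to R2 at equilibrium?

Row minima: R1 → 2, R2 → 0; maximin = 2.
Column maxima: X → 10, Y → 4; minimax = 4.
2 ≠ 4, so there is no saddle point; optimal play is mixed.
Let Row play R1 with probability p. Expected payoff against X: 2p + 10(1−p) = −8p + 10; against Y: 4p + 0(1−p) = 4p.
Setting these equal: −8p + 10 = 4p ⇒ −12p = -10 ⇒ p = 5/6, and the value is (-8)·(5/6) + 10 = 10/3.
For Column: with q = P(X), equating R1's and R2's payoffs gives −2q + 4 = 10q ⇒ q = 1/3.

1/6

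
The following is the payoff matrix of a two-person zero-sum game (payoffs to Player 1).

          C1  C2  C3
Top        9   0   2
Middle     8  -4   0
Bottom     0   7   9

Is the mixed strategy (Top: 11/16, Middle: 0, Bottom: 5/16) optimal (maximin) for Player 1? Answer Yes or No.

Against C1 this mix gives (11/16)·9 + (5/16)·0 = 99/16.
Against C2 this mix gives (11/16)·0 + (5/16)·7 = 35/16.
Against C3 this mix gives (11/16)·2 + (5/16)·9 = 67/16.
Player 2 will play C2, holding Player 1 to 35/16. Shifting weight toward the row that does better against C2 would raise this floor (the equalizing mix achieves 63/16 against both C2 and C1), so the proposed strategy is not optimal.

No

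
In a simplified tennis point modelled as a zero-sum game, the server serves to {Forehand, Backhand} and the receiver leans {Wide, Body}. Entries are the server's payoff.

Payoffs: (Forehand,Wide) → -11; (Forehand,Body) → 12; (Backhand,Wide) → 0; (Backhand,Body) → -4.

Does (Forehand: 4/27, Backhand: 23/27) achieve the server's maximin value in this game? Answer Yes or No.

Yes

Against Wide this mix gives (4/27)·(-11) + (23/27)·0 = -44/27.
Against Body this mix gives (4/27)·12 + (23/27)·(-4) = -44/27.
All of the receiver's active replies (Wide, Body) yield -44/27, and no column does worse for the server. The mix makes the receiver indifferent and guarantees -44/27, so it is optimal.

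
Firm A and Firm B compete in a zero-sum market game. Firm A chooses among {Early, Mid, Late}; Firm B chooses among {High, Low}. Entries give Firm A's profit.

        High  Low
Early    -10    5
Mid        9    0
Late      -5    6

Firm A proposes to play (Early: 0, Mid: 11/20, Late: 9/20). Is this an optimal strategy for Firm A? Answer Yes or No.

Yes

Against High this mix gives (11/20)·9 + (9/20)·(-5) = 27/10.
Against Low this mix gives (11/20)·0 + (9/20)·6 = 27/10.
All of Firm B's active replies (High, Low) yield 27/10, and no column does worse for Firm A. The mix makes Firm B indifferent and guarantees 27/10, so it is optimal.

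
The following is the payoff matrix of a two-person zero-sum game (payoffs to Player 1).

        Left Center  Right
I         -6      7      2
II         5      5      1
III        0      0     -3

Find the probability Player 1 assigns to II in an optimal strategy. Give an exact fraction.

Row minima: I → -6, II → 1, III → -3; maximin = 1.
Column maxima: Left → 5, Center → 7, Right → 2; minimax = 2.
1 ≠ 2, so there is no saddle point; optimal play is mixed.
III is strictly dominated by II, so Player 1 never plays it.
Center is strictly dominated by Right (it gives Player 1 strictly more in every row), so Player 2 never plays it.
On the remaining 2×2 (I, II vs Left, Right):
Let Player 1 play I with probability p. Expected payoff against Left: (-6)p + 5(1−p) = −11p + 5; against Right: 2p + 1(1−p) = p + 1.
Setting these equal: −11p + 5 = p + 1 ⇒ −12p = -4 ⇒ p = 1/3, and the value is (-11)·(1/3) + 5 = 4/3.
For Player 2: with q = P(Left), equating I's and II's payoffs gives −8q + 2 = 4q + 1 ⇒ q = 1/12.

2/3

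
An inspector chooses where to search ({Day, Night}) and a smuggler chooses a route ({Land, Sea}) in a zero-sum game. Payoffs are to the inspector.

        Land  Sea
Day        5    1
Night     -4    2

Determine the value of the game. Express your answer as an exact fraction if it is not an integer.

7/5

Row minima: Day → 1, Night → -4; maximin = 1.
Column maxima: Land → 5, Sea → 2; minimax = 2.
1 ≠ 2, so there is no saddle point; optimal play is mixed.
Let the inspector play Day with probability p. Expected payoff against Land: 5p + (-4)(1−p) = 9p − 4; against Sea: 1p + 2(1−p) = −p + 2.
Setting these equal: 9p − 4 = −p + 2 ⇒ 10p = 6 ⇒ p = 3/5, and the value is (9)·(3/5) − 4 = 7/5.
For the smuggler: with q = P(Land), equating Day's and Night's payoffs gives 4q + 1 = −6q + 2 ⇒ q = 1/10.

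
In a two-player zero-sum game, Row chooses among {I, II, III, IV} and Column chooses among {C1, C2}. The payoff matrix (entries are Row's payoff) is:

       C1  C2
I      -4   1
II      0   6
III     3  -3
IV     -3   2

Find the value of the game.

3/2

Row minima: I → -4, II → 0, III → -3, IV → -3; maximin = 0.
Column maxima: C1 → 3, C2 → 6; minimax = 3.
0 ≠ 3, so there is no saddle point; optimal play is mixed.
I is strictly dominated by II, so Row never plays it.
IV is strictly dominated by II, so Row never plays it.
On the remaining 2×2 (II, III vs C1, C2):
Let Row play II with probability p. Expected payoff against C1: 0p + 3(1−p) = −3p + 3; against C2: 6p + (-3)(1−p) = 9p − 3.
Setting these equal: −3p + 3 = 9p − 3 ⇒ −12p = -6 ⇒ p = 1/2, and the value is (-3)·(1/2) + 3 = 3/2.
For Column: with q = P(C1), equating II's and III's payoffs gives −6q + 6 = 6q − 3 ⇒ q = 3/4.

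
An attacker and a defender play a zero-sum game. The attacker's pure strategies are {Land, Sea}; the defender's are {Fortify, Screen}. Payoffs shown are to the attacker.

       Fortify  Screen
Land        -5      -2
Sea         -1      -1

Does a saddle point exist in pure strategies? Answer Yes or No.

Row minima: Land → -5, Sea → -1; maximin = -1.
Column maxima: Fortify → -1, Screen → -1; minimax = -1.
maximin = minimax = -1, so a saddle point exists.

Yes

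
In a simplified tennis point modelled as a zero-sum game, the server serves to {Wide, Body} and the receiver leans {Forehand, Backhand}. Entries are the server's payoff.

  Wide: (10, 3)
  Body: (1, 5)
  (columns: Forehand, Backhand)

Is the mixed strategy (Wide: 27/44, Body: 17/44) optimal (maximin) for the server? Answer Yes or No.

No

Against Forehand this mix gives (27/44)·10 + (17/44)·1 = 287/44.
Against Backhand this mix gives (27/44)·3 + (17/44)·5 = 83/22.
The receiver will play Backhand, holding the server to 83/22. Shifting weight toward the row that does better against Backhand would raise this floor (the equalizing mix achieves 47/11 against both Backhand and Forehand), so the proposed strategy is not optimal.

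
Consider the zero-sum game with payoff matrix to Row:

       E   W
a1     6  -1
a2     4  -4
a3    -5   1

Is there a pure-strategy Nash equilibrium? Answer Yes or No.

No

Row minima: a1 → -1, a2 → -4, a3 → -5; maximin = -1.
Column maxima: E → 6, W → 1; minimax = 1.
-1 ≠ 1, so no pure-strategy equilibrium exists.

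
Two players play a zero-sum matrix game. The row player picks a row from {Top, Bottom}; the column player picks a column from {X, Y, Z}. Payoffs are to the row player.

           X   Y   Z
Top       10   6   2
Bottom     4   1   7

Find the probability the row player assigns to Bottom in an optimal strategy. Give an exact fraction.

2/5

Row minima: Top → 2, Bottom → 1; maximin = 2.
Column maxima: X → 10, Y → 6, Z → 7; minimax = 6.
2 ≠ 6, so there is no saddle point; optimal play is mixed.
X is strictly dominated by Y (it gives the row player strictly more in every row), so the column player never plays it.
On the remaining 2×2 (Top, Bottom vs Y, Z):
Let the row player play Top with probability p. Expected payoff against Y: 6p + 1(1−p) = 5p + 1; against Z: 2p + 7(1−p) = −5p + 7.
Setting these equal: 5p + 1 = −5p + 7 ⇒ 10p = 6 ⇒ p = 3/5, and the value is (5)·(3/5) + 1 = 4.
For the column player: with q = P(Y), equating Top's and Bottom's payoffs gives 4q + 2 = −6q + 7 ⇒ q = 1/2.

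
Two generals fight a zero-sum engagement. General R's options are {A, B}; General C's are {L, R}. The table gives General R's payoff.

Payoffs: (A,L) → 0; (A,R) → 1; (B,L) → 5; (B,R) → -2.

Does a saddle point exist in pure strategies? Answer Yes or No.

No

Row minima: A → 0, B → -2; maximin = 0.
Column maxima: L → 5, R → 1; minimax = 1.
0 ≠ 1, so no pure-strategy equilibrium exists.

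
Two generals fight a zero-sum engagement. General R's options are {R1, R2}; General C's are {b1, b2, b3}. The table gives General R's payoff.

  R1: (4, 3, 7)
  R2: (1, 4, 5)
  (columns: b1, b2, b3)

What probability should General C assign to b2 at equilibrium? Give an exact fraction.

Row minima: R1 → 3, R2 → 1; maximin = 3.
Column maxima: b1 → 4, b2 → 4, b3 → 7; minimax = 4.
3 ≠ 4, so there is no saddle point; optimal play is mixed.
b3 is strictly dominated by b1 (it gives General R strictly more in every row), so General C never plays it.
On the remaining 2×2 (R1, R2 vs b1, b2):
Let General R play R1 with probability p. Expected payoff against b1: 4p + 1(1−p) = 3p + 1; against b2: 3p + 4(1−p) = −p + 4.
Setting these equal: 3p + 1 = −p + 4 ⇒ 4p = 3 ⇒ p = 3/4, and the value is (3)·(3/4) + 1 = 13/4.
For General C: with q = P(b1), equating R1's and R2's payoffs gives q + 3 = −3q + 4 ⇒ q = 1/4.

3/4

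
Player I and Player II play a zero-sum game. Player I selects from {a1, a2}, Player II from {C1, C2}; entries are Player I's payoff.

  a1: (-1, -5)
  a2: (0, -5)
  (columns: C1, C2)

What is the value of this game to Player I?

Row minima: a1 → -5, a2 → -5; maximin = -5.
Column maxima: C1 → 0, C2 → -5; minimax = -5.
Since maximin = minimax = -5, there is a saddle point and the value is -5.

-5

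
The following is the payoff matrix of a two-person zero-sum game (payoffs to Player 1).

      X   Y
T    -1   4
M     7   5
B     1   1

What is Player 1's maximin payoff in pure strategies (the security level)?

Row minima: T → -1, M → 5, B → 1.
The best of these is 5.

5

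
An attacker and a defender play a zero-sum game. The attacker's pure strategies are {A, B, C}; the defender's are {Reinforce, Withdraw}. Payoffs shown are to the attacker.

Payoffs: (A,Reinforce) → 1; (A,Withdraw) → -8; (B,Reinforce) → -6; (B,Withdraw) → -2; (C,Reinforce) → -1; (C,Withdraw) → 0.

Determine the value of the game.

Row minima: A → -8, B → -6, C → -1; maximin = -1.
Column maxima: Reinforce → 1, Withdraw → 0; minimax = 0.
-1 ≠ 0, so there is no saddle point; optimal play is mixed.
B is strictly dominated by C, so the attacker never plays it.
On the remaining 2×2 (A, C vs Reinforce, Withdraw):
Let the attacker play A with probability p. Expected payoff against Reinforce: 1p + (-1)(1−p) = 2p − 1; against Withdraw: (-8)p + 0(1−p) = −8p.
Setting these equal: 2p − 1 = −8p ⇒ 10p = 1 ⇒ p = 1/10, and the value is (2)·(1/10) − 1 = -4/5.
For the defender: with q = P(Reinforce), equating A's and C's payoffs gives 9q − 8 = −q ⇒ q = 4/5.

-4/5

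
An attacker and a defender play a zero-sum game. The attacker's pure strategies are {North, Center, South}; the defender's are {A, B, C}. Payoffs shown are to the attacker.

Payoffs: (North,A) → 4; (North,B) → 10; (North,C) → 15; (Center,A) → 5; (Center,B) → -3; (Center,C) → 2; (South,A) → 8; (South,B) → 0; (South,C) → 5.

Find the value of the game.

Row minima: North → 4, Center → -3, South → 0; maximin = 4.
Column maxima: A → 8, B → 10, C → 15; minimax = 8.
4 ≠ 8, so there is no saddle point; optimal play is mixed.
Center is strictly dominated by South, so the attacker never plays it.
C is strictly dominated by B (it gives the attacker strictly more in every row), so the defender never plays it.
On the remaining 2×2 (North, South vs A, B):
Let the attacker play North with probability p. Expected payoff against A: 4p + 8(1−p) = −4p + 8; against B: 10p + 0(1−p) = 10p.
Setting these equal: −4p + 8 = 10p ⇒ −14p = -8 ⇒ p = 4/7, and the value is (-4)·(4/7) + 8 = 40/7.
For the defender: with q = P(A), equating North's and South's payoffs gives −6q + 10 = 8q ⇒ q = 5/7.

40/7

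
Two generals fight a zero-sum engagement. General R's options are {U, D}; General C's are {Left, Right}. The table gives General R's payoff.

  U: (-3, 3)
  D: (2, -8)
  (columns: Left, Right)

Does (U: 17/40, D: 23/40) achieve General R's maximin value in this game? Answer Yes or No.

No

Against Left this mix gives (17/40)·(-3) + (23/40)·2 = -1/8.
Against Right this mix gives (17/40)·3 + (23/40)·(-8) = -133/40.
General C will play Right, holding General R to -133/40. Shifting weight toward the row that does better against Right would raise this floor (the equalizing mix achieves -9/8 against both Right and Left), so the proposed strategy is not optimal.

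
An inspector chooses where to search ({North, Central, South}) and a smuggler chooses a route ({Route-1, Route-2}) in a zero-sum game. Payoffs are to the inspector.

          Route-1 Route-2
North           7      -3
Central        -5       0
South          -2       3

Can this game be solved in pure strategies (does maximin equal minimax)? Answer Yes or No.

No

Row minima: North → -3, Central → -5, South → -2; maximin = -2.
Column maxima: Route-1 → 7, Route-2 → 3; minimax = 3.
-2 ≠ 3, so no pure-strategy equilibrium exists.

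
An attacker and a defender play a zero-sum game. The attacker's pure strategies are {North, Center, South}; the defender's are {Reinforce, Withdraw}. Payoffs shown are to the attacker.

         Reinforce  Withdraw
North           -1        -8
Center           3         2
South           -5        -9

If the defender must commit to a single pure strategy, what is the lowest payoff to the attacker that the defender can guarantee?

2

Column maxima: Reinforce → 3, Withdraw → 2.
The smallest of these is 2.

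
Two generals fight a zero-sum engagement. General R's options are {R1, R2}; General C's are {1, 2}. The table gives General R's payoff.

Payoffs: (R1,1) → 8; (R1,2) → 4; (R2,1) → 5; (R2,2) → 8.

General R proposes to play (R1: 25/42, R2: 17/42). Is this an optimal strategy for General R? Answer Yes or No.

No

Against 1 this mix gives (25/42)·8 + (17/42)·5 = 95/14.
Against 2 this mix gives (25/42)·4 + (17/42)·8 = 118/21.
General C will play 2, holding General R to 118/21. Shifting weight toward the row that does better against 2 would raise this floor (the equalizing mix achieves 44/7 against both 2 and 1), so the proposed strategy is not optimal.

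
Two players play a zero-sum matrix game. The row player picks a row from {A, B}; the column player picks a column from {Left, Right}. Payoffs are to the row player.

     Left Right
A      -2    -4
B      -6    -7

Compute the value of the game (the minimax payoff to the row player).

Row minima: A → -4, B → -7; maximin = -4.
Column maxima: Left → -2, Right → -4; minimax = -4.
Since maximin = minimax = -4, there is a saddle point and the value is -4.

-4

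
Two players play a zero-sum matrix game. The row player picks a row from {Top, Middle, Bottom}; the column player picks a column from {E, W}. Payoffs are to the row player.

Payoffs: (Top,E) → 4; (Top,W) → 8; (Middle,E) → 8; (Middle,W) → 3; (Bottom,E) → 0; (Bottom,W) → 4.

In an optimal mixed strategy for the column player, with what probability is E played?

5/9

Row minima: Top → 4, Middle → 3, Bottom → 0; maximin = 4.
Column maxima: E → 8, W → 8; minimax = 8.
4 ≠ 8, so there is no saddle point; optimal play is mixed.
Bottom is strictly dominated by Top, so the row player never plays it.
On the remaining 2×2 (Top, Middle vs E, W):
Let the row player play Top with probability p. Expected payoff against E: 4p + 8(1−p) = −4p + 8; against W: 8p + 3(1−p) = 5p + 3.
Setting these equal: −4p + 8 = 5p + 3 ⇒ −9p = -5 ⇒ p = 5/9, and the value is (-4)·(5/9) + 8 = 52/9.
For the column player: with q = P(E), equating Top's and Middle's payoffs gives −4q + 8 = 5q + 3 ⇒ q = 5/9.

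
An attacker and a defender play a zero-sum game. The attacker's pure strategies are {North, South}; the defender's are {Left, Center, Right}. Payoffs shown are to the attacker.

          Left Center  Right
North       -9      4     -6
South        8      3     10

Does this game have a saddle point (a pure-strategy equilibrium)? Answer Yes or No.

No

Row minima: North → -9, South → 3; maximin = 3.
Column maxima: Left → 8, Center → 4, Right → 10; minimax = 4.
3 ≠ 4, so no pure-strategy equilibrium exists.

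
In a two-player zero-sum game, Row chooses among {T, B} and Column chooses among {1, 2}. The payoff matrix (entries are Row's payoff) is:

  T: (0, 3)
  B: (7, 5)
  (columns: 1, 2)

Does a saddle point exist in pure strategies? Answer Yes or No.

Yes

Row minima: T → 0, B → 5; maximin = 5.
Column maxima: 1 → 7, 2 → 5; minimax = 5.
maximin = minimax = 5, so a saddle point exists.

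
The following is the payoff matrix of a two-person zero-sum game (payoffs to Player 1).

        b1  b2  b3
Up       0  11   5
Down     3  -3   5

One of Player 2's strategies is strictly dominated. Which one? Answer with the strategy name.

b1 holds Player 1's payoff strictly below b3 in every row: 0 < 5, 3 < 5.
So b3 is strictly dominated for Player 2.

b3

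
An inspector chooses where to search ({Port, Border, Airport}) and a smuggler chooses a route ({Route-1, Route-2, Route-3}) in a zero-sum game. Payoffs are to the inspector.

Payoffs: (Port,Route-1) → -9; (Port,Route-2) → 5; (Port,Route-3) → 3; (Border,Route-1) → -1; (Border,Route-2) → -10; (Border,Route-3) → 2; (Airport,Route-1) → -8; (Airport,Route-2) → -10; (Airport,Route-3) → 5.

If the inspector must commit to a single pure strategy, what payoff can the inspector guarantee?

-9

Row minima: Port → -9, Border → -10, Airport → -10.
The best of these is -9.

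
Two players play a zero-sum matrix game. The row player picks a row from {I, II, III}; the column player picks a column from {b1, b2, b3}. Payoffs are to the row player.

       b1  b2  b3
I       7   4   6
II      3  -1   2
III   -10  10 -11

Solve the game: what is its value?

Row minima: I → 4, II → -1, III → -11; maximin = 4.
Column maxima: b1 → 7, b2 → 10, b3 → 6; minimax = 6.
4 ≠ 6, so there is no saddle point; optimal play is mixed.
II is strictly dominated by I, so the row player never plays it.
b1 is strictly dominated by b3 (it gives the row player strictly more in every row), so the column player never plays it.
On the remaining 2×2 (I, III vs b2, b3):
Let the row player play I with probability p. Expected payoff against b2: 4p + 10(1−p) = −6p + 10; against b3: 6p + (-11)(1−p) = 17p − 11.
Setting these equal: −6p + 10 = 17p − 11 ⇒ −23p = -21 ⇒ p = 21/23, and the value is (-6)·(21/23) + 10 = 104/23.
For the column player: with q = P(b2), equating I's and III's payoffs gives −2q + 6 = 21q − 11 ⇒ q = 17/23.

104/23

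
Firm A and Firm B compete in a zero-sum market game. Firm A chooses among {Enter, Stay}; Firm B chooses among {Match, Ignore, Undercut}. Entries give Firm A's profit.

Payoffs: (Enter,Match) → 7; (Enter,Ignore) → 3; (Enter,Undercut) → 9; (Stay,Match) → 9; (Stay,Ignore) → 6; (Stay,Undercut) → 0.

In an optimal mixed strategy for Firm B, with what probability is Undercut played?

1/4

Row minima: Enter → 3, Stay → 0; maximin = 3.
Column maxima: Match → 9, Ignore → 6, Undercut → 9; minimax = 6.
3 ≠ 6, so there is no saddle point; optimal play is mixed.
Match is strictly dominated by Ignore (it gives Firm A strictly more in every row), so Firm B never plays it.
On the remaining 2×2 (Enter, Stay vs Ignore, Undercut):
Let Firm A play Enter with probability p. Expected payoff against Ignore: 3p + 6(1−p) = −3p + 6; against Undercut: 9p + 0(1−p) = 9p.
Setting these equal: −3p + 6 = 9p ⇒ −12p = -6 ⇒ p = 1/2, and the value is (-3)·(1/2) + 6 = 9/2.
For Firm B: with q = P(Ignore), equating Enter's and Stay's payoffs gives −6q + 9 = 6q ⇒ q = 3/4.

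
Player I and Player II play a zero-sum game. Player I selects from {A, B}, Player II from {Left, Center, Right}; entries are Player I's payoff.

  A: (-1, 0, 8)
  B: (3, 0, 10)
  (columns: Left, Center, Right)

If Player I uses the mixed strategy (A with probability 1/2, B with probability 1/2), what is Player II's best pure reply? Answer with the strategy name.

Center

If Player II plays Left, Player I's expected payoff is (1/2)·(-1) + (1/2)·3 = 1.
If Player II plays Center, Player I's expected payoff is (1/2)·0 + (1/2)·0 = 0.
If Player II plays Right, Player I's expected payoff is (1/2)·8 + (1/2)·10 = 9.
Player II minimizes Player I's payoff; the smallest is 0, so the best response is Center.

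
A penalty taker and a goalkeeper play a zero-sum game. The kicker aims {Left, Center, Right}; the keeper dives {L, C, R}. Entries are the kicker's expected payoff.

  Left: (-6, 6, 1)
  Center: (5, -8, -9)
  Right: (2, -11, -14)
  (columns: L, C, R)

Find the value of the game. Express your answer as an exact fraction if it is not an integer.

Row minima: Left → -6, Center → -9, Right → -14; maximin = -6.
Column maxima: L → 5, C → 6, R → 1; minimax = 1.
-6 ≠ 1, so there is no saddle point; optimal play is mixed.
Right is strictly dominated by Center, so the kicker never plays it.
C is strictly dominated by R (it gives the kicker strictly more in every row), so the keeper never plays it.
On the remaining 2×2 (Left, Center vs L, R):
Let the kicker play Left with probability p. Expected payoff against L: (-6)p + 5(1−p) = −11p + 5; against R: 1p + (-9)(1−p) = 10p − 9.
Setting these equal: −11p + 5 = 10p − 9 ⇒ −21p = -14 ⇒ p = 2/3, and the value is (-11)·(2/3) + 5 = -7/3.
For the keeper: with q = P(L), equating Left's and Center's payoffs gives −7q + 1 = 14q − 9 ⇒ q = 10/21.

-7/3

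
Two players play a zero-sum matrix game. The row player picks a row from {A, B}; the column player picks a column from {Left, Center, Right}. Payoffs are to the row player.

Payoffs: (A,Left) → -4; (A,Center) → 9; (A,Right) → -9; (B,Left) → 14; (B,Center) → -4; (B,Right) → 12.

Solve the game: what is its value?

36/17

Row minima: A → -9, B → -4; maximin = -4.
Column maxima: Left → 14, Center → 9, Right → 12; minimax = 9.
-4 ≠ 9, so there is no saddle point; optimal play is mixed.
Left is strictly dominated by Right (it gives the row player strictly more in every row), so the column player never plays it.
On the remaining 2×2 (A, B vs Center, Right):
Let the row player play A with probability p. Expected payoff against Center: 9p + (-4)(1−p) = 13p − 4; against Right: (-9)p + 12(1−p) = −21p + 12.
Setting these equal: 13p − 4 = −21p + 12 ⇒ 34p = 16 ⇒ p = 8/17, and the value is (13)·(8/17) − 4 = 36/17.
For the column player: with q = P(Center), equating A's and B's payoffs gives 18q − 9 = −16q + 12 ⇒ q = 21/34.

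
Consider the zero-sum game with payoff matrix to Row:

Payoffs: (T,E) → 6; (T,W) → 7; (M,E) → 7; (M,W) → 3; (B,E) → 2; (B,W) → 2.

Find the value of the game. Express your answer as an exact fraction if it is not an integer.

Row minima: T → 6, M → 3, B → 2; maximin = 6.
Column maxima: E → 7, W → 7; minimax = 7.
6 ≠ 7, so there is no saddle point; optimal play is mixed.
B is strictly dominated by T, so Row never plays it.
On the remaining 2×2 (T, M vs E, W):
Let Row play T with probability p. Expected payoff against E: 6p + 7(1−p) = −p + 7; against W: 7p + 3(1−p) = 4p + 3.
Setting these equal: −p + 7 = 4p + 3 ⇒ −5p = -4 ⇒ p = 4/5, and the value is (-1)·(4/5) + 7 = 31/5.
For Column: with q = P(E), equating T's and M's payoffs gives −q + 7 = 4q + 3 ⇒ q = 4/5.

31/5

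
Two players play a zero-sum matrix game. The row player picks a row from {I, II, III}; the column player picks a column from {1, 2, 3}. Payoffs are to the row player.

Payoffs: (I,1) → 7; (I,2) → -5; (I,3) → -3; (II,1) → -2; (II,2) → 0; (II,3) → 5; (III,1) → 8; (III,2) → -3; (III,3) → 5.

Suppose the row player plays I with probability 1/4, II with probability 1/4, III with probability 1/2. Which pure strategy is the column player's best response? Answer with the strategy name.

2

If the column player plays 1, the row player's expected payoff is (1/4)·7 + (1/4)·(-2) + (1/2)·8 = 21/4.
If the column player plays 2, the row player's expected payoff is (1/4)·(-5) + (1/4)·0 + (1/2)·(-3) = -11/4.
If the column player plays 3, the row player's expected payoff is (1/4)·(-3) + (1/4)·5 + (1/2)·5 = 3.
The column player minimizes the row player's payoff; the smallest is -11/4, so the best response is 2.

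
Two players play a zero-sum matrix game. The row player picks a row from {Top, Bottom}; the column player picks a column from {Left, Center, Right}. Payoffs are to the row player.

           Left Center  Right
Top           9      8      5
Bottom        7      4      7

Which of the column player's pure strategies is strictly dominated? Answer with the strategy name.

Center holds the row player's payoff strictly below Left in every row: 8 < 9, 4 < 7.
So Left is strictly dominated for the column player.

Left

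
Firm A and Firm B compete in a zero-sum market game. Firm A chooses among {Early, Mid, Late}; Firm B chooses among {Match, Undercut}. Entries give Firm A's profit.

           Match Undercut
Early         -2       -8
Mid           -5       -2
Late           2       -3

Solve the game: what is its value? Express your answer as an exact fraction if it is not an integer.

-19/8

Row minima: Early → -8, Mid → -5, Late → -3; maximin = -3.
Column maxima: Match → 2, Undercut → -2; minimax = -2.
-3 ≠ -2, so there is no saddle point; optimal play is mixed.
Early is strictly dominated by Late, so Firm A never plays it.
On the remaining 2×2 (Mid, Late vs Match, Undercut):
Let Firm A play Mid with probability p. Expected payoff against Match: (-5)p + 2(1−p) = −7p + 2; against Undercut: (-2)p + (-3)(1−p) = p − 3.
Setting these equal: −7p + 2 = p − 3 ⇒ −8p = -5 ⇒ p = 5/8, and the value is (-7)·(5/8) + 2 = -19/8.
For Firm B: with q = P(Match), equating Mid's and Late's payoffs gives −3q − 2 = 5q − 3 ⇒ q = 1/8.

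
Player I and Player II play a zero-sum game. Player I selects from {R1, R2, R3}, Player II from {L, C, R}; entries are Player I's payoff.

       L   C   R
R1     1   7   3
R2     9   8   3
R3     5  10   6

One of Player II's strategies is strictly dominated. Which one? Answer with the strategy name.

C

R holds Player I's payoff strictly below C in every row: 3 < 7, 3 < 8, 6 < 10.
So C is strictly dominated for Player II.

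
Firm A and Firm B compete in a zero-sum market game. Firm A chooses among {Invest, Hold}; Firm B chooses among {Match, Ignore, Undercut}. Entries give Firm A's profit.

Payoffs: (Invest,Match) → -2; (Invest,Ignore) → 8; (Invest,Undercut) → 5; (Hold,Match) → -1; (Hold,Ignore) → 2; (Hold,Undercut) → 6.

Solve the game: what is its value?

-1

Row minima: Invest → -2, Hold → -1; maximin = -1.
Column maxima: Match → -1, Ignore → 8, Undercut → 6; minimax = -1.
Since maximin = minimax = -1, there is a saddle point and the value is -1.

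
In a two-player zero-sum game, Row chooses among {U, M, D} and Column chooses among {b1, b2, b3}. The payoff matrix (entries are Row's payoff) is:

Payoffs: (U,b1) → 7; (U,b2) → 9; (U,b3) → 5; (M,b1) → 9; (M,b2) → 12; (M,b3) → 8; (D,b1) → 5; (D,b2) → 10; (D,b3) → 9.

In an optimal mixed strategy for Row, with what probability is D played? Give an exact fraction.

1/5

Row minima: U → 5, M → 8, D → 5; maximin = 8.
Column maxima: b1 → 9, b2 → 12, b3 → 9; minimax = 9.
8 ≠ 9, so there is no saddle point; optimal play is mixed.
U is strictly dominated by M, so Row never plays it.
b2 is strictly dominated by b1 (it gives Row strictly more in every row), so Column never plays it.
On the remaining 2×2 (M, D vs b1, b3):
Let Row play M with probability p. Expected payoff against b1: 9p + 5(1−p) = 4p + 5; against b3: 8p + 9(1−p) = −p + 9.
Setting these equal: 4p + 5 = −p + 9 ⇒ 5p = 4 ⇒ p = 4/5, and the value is (4)·(4/5) + 5 = 41/5.
For Column: with q = P(b1), equating M's and D's payoffs gives q + 8 = −4q + 9 ⇒ q = 1/5.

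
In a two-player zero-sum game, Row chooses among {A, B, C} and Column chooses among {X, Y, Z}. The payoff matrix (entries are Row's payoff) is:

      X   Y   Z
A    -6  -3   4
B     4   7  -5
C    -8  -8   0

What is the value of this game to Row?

-14/19

Row minima: A → -6, B → -5, C → -8; maximin = -5.
Column maxima: X → 4, Y → 7, Z → 4; minimax = 4.
-5 ≠ 4, so there is no saddle point; optimal play is mixed.
C is strictly dominated by A, so Row never plays it.
With C eliminated, Y is strictly dominated by X (it gives Row strictly more in every remaining row), so Column never plays it.
On the remaining 2×2 (A, B vs X, Z):
Let Row play A with probability p. Expected payoff against X: (-6)p + 4(1−p) = −10p + 4; against Z: 4p + (-5)(1−p) = 9p − 5.
Setting these equal: −10p + 4 = 9p − 5 ⇒ −19p = -9 ⇒ p = 9/19, and the value is (-10)·(9/19) + 4 = -14/19.
For Column: with q = P(X), equating A's and B's payoffs gives −10q + 4 = 9q − 5 ⇒ q = 9/19.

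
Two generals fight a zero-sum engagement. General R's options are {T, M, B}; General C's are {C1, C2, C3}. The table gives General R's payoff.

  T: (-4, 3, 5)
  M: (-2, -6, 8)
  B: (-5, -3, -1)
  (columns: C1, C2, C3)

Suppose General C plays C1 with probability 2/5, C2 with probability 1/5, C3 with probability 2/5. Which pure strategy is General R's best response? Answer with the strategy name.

Expected payoff of T: (2/5)·(-4) + (1/5)·3 + (2/5)·5 = 1.
Expected payoff of M: (2/5)·(-2) + (1/5)·(-6) + (2/5)·8 = 6/5.
Expected payoff of B: (2/5)·(-5) + (1/5)·(-3) + (2/5)·(-1) = -3.
The largest is 6/5, so General R's best response is M.

M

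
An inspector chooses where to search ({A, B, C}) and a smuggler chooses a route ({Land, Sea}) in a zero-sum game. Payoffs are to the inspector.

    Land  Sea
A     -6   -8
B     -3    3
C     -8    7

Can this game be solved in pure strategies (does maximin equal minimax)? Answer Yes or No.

Row minima: A → -8, B → -3, C → -8; maximin = -3.
Column maxima: Land → -3, Sea → 7; minimax = -3.
maximin = minimax = -3, so a saddle point exists.

Yes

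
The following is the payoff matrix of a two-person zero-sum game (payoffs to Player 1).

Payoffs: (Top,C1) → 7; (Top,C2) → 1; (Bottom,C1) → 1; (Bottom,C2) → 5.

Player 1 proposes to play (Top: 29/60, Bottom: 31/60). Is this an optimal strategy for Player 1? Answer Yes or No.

Against C1 this mix gives (29/60)·7 + (31/60)·1 = 39/10.
Against C2 this mix gives (29/60)·1 + (31/60)·5 = 46/15.
Player 2 will play C2, holding Player 1 to 46/15. Shifting weight toward the row that does better against C2 would raise this floor (the equalizing mix achieves 17/5 against both C2 and C1), so the proposed strategy is not optimal.

No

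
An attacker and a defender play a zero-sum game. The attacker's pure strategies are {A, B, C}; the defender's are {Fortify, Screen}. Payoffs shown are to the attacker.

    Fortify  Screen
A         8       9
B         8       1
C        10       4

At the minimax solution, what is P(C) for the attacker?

1/7

Row minima: A → 8, B → 1, C → 4; maximin = 8.
Column maxima: Fortify → 10, Screen → 9; minimax = 9.
8 ≠ 9, so there is no saddle point; optimal play is mixed.
B is strictly dominated by C, so the attacker never plays it.
On the remaining 2×2 (A, C vs Fortify, Screen):
Let the attacker play A with probability p. Expected payoff against Fortify: 8p + 10(1−p) = −2p + 10; against Screen: 9p + 4(1−p) = 5p + 4.
Setting these equal: −2p + 10 = 5p + 4 ⇒ −7p = -6 ⇒ p = 6/7, and the value is (-2)·(6/7) + 10 = 58/7.
For the defender: with q = P(Fortify), equating A's and C's payoffs gives −q + 9 = 6q + 4 ⇒ q = 5/7.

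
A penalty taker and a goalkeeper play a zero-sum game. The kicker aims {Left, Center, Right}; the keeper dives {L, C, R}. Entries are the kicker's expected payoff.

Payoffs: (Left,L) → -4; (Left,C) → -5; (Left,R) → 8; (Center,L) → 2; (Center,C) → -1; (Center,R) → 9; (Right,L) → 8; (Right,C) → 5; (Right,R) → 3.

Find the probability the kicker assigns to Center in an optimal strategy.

Row minima: Left → -5, Center → -1, Right → 3; maximin = 3.
Column maxima: L → 8, C → 5, R → 9; minimax = 5.
3 ≠ 5, so there is no saddle point; optimal play is mixed.
Left is strictly dominated by Center, so the kicker never plays it.
L is strictly dominated by C (it gives the kicker strictly more in every row), so the keeper never plays it.
On the remaining 2×2 (Center, Right vs C, R):
Let the kicker play Center with probability p. Expected payoff against C: (-1)p + 5(1−p) = −6p + 5; against R: 9p + 3(1−p) = 6p + 3.
Setting these equal: −6p + 5 = 6p + 3 ⇒ −12p = -2 ⇒ p = 1/6, and the value is (-6)·(1/6) + 5 = 4.
For the keeper: with q = P(C), equating Center's and Right's payoffs gives −10q + 9 = 2q + 3 ⇒ q = 1/2.

1/6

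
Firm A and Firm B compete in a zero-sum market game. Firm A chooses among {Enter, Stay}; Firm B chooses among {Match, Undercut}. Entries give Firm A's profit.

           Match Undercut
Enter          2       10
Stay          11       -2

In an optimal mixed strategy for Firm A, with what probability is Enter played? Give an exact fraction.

Row minima: Enter → 2, Stay → -2; maximin = 2.
Column maxima: Match → 11, Undercut → 10; minimax = 10.
2 ≠ 10, so there is no saddle point; optimal play is mixed.
Let Firm A play Enter with probability p. Expected payoff against Match: 2p + 11(1−p) = −9p + 11; against Undercut: 10p + (-2)(1−p) = 12p − 2.
Setting these equal: −9p + 11 = 12p − 2 ⇒ −21p = -13 ⇒ p = 13/21, and the value is (-9)·(13/21) + 11 = 38/7.
For Firm B: with q = P(Match), equating Enter's and Stay's payoffs gives −8q + 10 = 13q − 2 ⇒ q = 4/7.

13/21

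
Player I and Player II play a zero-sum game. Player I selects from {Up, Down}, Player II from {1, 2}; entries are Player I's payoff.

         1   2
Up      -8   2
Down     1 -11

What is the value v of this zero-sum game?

-43/11

Row minima: Up → -8, Down → -11; maximin = -8.
Column maxima: 1 → 1, 2 → 2; minimax = 1.
-8 ≠ 1, so there is no saddle point; optimal play is mixed.
Let Player I play Up with probability p. Expected payoff against 1: (-8)p + 1(1−p) = −9p + 1; against 2: 2p + (-11)(1−p) = 13p − 11.
Setting these equal: −9p + 1 = 13p − 11 ⇒ −22p = -12 ⇒ p = 6/11, and the value is (-9)·(6/11) + 1 = -43/11.
For Player II: with q = P(1), equating Up's and Down's payoffs gives −10q + 2 = 12q − 11 ⇒ q = 13/22.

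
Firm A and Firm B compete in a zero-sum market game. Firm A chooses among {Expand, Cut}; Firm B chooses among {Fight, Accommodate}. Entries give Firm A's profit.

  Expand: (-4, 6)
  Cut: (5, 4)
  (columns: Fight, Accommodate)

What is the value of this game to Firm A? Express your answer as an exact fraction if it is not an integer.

Row minima: Expand → -4, Cut → 4; maximin = 4.
Column maxima: Fight → 5, Accommodate → 6; minimax = 5.
4 ≠ 5, so there is no saddle point; optimal play is mixed.
Let Firm A play Expand with probability p. Expected payoff against Fight: (-4)p + 5(1−p) = −9p + 5; against Accommodate: 6p + 4(1−p) = 2p + 4.
Setting these equal: −9p + 5 = 2p + 4 ⇒ −11p = -1 ⇒ p = 1/11, and the value is (-9)·(1/11) + 5 = 46/11.
For Firm B: with q = P(Fight), equating Expand's and Cut's payoffs gives −10q + 6 = q + 4 ⇒ q = 2/11.

46/11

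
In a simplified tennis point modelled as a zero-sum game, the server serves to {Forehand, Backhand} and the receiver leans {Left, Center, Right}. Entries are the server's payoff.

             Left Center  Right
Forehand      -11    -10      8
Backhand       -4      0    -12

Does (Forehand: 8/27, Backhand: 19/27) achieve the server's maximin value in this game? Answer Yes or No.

Yes

Against Left this mix gives (8/27)·(-11) + (19/27)·(-4) = -164/27.
Against Center this mix gives (8/27)·(-10) + (19/27)·0 = -80/27.
Against Right this mix gives (8/27)·8 + (19/27)·(-12) = -164/27.
All of the receiver's active replies (Left, Right) yield -164/27, and no column does worse for the server. The mix makes the receiver indifferent and guarantees -164/27, so it is optimal.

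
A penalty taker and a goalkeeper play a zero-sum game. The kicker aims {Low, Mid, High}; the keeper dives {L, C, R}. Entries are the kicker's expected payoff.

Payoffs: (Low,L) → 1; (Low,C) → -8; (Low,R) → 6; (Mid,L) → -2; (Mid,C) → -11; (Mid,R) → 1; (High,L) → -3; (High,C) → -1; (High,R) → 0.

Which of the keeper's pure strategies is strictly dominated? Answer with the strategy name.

L holds the kicker's payoff strictly below R in every row: 1 < 6, -2 < 1, -3 < 0.
So R is strictly dominated for the keeper.

R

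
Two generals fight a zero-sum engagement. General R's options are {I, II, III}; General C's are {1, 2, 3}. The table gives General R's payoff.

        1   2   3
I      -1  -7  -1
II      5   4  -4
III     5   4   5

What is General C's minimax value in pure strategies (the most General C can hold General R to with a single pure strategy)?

Column maxima: 1 → 5, 2 → 4, 3 → 5.
The smallest of these is 4.

4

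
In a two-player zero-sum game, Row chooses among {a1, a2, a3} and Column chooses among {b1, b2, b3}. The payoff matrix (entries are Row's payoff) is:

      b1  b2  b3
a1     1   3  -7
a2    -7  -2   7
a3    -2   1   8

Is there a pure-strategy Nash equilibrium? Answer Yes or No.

Row minima: a1 → -7, a2 → -7, a3 → -2; maximin = -2.
Column maxima: b1 → 1, b2 → 3, b3 → 8; minimax = 1.
-2 ≠ 1, so no pure-strategy equilibrium exists.

No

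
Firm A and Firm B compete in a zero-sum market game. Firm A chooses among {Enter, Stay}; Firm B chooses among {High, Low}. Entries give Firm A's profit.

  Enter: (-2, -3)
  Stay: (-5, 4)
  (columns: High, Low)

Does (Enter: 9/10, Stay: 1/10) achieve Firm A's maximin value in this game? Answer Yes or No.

Yes

Against High this mix gives (9/10)·(-2) + (1/10)·(-5) = -23/10.
Against Low this mix gives (9/10)·(-3) + (1/10)·4 = -23/10.
All of Firm B's active replies (High, Low) yield -23/10, and no column does worse for Firm A. The mix makes Firm B indifferent and guarantees -23/10, so it is optimal.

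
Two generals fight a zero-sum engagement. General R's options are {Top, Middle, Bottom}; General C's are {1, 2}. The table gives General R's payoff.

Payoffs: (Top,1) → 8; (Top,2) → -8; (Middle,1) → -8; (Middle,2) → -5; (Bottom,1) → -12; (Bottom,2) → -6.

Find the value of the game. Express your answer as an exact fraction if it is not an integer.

Row minima: Top → -8, Middle → -8, Bottom → -12; maximin = -8.
Column maxima: 1 → 8, 2 → -5; minimax = -5.
-8 ≠ -5, so there is no saddle point; optimal play is mixed.
Bottom is strictly dominated by Middle, so General R never plays it.
On the remaining 2×2 (Top, Middle vs 1, 2):
Let General R play Top with probability p. Expected payoff against 1: 8p + (-8)(1−p) = 16p − 8; against 2: (-8)p + (-5)(1−p) = −3p − 5.
Setting these equal: 16p − 8 = −3p − 5 ⇒ 19p = 3 ⇒ p = 3/19, and the value is (16)·(3/19) − 8 = -104/19.
For General C: with q = P(1), equating Top's and Middle's payoffs gives 16q − 8 = −3q − 5 ⇒ q = 3/19.

-104/19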